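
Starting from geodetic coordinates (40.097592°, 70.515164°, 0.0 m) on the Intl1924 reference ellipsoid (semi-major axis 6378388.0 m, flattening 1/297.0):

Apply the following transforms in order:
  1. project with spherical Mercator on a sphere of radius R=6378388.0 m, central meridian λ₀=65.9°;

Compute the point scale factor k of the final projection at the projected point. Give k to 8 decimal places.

start: φ=40.097592°, λ=70.515164°, h=0.000 m
→ into merc (λ₀=65.9°): φ=40.09759200°, λ−λ₀=4.61516400°
scale k = 1.30727760

1.30727760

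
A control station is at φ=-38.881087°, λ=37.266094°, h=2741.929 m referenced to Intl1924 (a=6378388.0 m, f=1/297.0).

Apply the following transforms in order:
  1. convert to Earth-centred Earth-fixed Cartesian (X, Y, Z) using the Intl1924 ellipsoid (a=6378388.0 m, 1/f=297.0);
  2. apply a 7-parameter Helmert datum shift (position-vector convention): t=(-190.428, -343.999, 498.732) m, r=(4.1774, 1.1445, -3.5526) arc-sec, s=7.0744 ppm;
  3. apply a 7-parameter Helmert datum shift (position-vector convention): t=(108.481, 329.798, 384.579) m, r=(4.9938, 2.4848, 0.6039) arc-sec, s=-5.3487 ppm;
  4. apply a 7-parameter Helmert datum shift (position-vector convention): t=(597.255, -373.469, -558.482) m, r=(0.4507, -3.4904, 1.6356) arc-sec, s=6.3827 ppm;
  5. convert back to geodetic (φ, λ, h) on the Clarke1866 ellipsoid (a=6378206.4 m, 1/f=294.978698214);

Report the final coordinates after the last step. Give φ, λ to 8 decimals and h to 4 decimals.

start: φ=-38.881087°, λ=37.266094°, h=2741.929 m
→ ECEF (a=6378388.000, f=1/297.0): X=3958453.9952, Y=3011833.5831, Z=-3983835.9357
→ Helmert 7p (PV): X=3958321.3403, Y=3011523.3958, Z=-3983326.3534
→ Helmert 7p (PV): X=3958351.8468, Y=3011945.1134, Z=-3982895.2426
→ Helmert 7p (PV): X=3959017.8818, Y=3011630.9600, Z=-3983405.5815
→ geod (Bowring, a=6378206.400): φ=-38.87751616°, λ=37.26030376°, h=2964.8750 m

φ=-38.87751616°, λ=37.26030376°, h=2964.8750 m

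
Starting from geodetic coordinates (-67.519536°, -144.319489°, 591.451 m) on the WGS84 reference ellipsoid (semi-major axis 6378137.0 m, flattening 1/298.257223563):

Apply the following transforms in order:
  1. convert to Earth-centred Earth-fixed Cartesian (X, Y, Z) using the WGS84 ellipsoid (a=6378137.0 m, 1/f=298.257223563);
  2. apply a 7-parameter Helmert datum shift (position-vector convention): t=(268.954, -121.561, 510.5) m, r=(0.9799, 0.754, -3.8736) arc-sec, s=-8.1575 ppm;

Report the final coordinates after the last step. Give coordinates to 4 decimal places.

X=-1986624.1403 m, Y=-1426724.6781 m, Z=-5870798.3907 m

start: φ=-67.519536°, λ=-144.319489°, h=591.451 m
→ ECEF (a=6378137.000, f=1/298.257223563): X=-1986861.0471, Y=-1426679.9604, Z=-5871357.2716
→ Helmert 7p (PV): X=-1986624.1403, Y=-1426724.6781, Z=-5870798.3907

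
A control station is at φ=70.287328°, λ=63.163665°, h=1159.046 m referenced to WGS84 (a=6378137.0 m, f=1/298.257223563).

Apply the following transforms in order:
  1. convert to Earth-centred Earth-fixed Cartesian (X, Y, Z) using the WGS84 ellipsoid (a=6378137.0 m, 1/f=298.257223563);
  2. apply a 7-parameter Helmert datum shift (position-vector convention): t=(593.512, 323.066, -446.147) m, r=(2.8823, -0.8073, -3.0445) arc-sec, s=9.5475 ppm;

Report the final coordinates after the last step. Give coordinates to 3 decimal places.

X=974899.182 m, Y=1925977.034 m, Z=5982660.850 m

start: φ=70.287328°, λ=63.163665°, h=1159.046 m
→ ECEF (a=6378137.000, f=1/298.257223563): X=974291.3605, Y=1925733.5687, Z=5983019.1504
→ Helmert 7p (PV): X=974899.1818, Y=1925977.0336, Z=5982660.8497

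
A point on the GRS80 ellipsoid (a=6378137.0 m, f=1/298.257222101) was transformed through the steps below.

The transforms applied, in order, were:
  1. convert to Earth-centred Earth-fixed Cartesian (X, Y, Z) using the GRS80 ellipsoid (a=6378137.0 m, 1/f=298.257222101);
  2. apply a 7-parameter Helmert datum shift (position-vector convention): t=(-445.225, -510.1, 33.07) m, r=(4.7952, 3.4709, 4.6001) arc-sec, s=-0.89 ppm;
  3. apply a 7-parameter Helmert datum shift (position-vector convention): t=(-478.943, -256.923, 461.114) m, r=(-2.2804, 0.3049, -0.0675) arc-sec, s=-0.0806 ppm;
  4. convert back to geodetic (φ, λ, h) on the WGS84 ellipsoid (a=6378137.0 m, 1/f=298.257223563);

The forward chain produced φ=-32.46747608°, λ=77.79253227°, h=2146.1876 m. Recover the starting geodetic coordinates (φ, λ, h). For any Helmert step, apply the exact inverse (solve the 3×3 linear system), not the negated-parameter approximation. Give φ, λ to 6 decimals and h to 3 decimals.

start: φ=-32.467476°, λ=77.792532°, h=2146.188 m
→ ECEF (a=6378137.000, f=1/298.257223563): X=1139350.8019, Y=5266382.9337, Z=-3405432.8352
→ Helmert⁻¹: X=1139833.1477, Y=5266678.3080, Z=-3405834.3120
→ Helmert⁻¹: X=1140454.1674, Y=5267088.4802, Z=-3405973.6705
→ geod (Bowring, a=6378137.000): φ=-32.46712300°, λ=77.78265300°, h=3215.2360 m

φ=-32.467123°, λ=77.782653°, h=3215.236 m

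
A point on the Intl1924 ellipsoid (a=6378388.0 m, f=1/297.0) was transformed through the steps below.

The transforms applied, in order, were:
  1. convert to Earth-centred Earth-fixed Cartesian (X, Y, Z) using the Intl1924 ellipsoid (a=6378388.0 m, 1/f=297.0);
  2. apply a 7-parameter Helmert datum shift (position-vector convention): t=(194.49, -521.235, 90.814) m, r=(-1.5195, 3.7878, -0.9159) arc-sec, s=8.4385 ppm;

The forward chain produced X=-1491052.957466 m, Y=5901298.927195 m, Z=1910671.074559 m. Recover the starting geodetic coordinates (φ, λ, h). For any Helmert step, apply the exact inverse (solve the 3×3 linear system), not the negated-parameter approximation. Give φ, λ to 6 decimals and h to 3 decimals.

φ=17.535963°, λ=104.181056°, h=3588.348 m

start: X=-1491052.9575, Y=5901298.9272, Z=1910671.0746 m
→ Helmert⁻¹: X=-1491296.1553, Y=5901749.6634, Z=1910580.2291
→ geod (Bowring, a=6378388.000): φ=17.53596300°, λ=104.18105600°, h=3588.3480 m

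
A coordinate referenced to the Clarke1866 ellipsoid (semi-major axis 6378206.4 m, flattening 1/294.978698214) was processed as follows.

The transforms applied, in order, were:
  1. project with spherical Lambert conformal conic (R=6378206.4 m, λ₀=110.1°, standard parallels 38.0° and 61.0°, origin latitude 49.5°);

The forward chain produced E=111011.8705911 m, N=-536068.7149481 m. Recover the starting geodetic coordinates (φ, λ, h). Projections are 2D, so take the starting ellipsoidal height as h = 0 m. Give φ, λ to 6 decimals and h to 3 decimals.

start: E=111011.8706, N=-536068.7149 m
→ lcc⁻¹: φ=44.58321100°, λ=111.52301400°

φ=44.583211°, λ=111.523014°, h=0.000 m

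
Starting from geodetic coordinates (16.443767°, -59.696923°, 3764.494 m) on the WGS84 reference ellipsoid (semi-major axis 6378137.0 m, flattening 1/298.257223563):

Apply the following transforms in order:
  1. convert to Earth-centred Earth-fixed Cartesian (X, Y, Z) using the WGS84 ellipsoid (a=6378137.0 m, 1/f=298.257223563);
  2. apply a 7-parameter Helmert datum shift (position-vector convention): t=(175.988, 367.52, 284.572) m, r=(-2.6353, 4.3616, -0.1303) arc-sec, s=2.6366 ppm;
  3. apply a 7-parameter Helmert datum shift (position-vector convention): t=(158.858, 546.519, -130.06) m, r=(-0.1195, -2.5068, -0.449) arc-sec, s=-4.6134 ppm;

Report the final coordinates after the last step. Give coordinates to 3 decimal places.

start: φ=16.443767°, λ=-59.696923°, h=3764.494 m
→ ECEF (a=6378137.000, f=1/298.257223563): X=3089259.5462, Y=-5285982.4101, Z=1794946.0900
→ Helmert 7p (PV): X=3089478.2955, Y=-5285607.8458, Z=1795237.6055
→ Helmert 7p (PV): X=3089589.5768, Y=-5285042.6273, Z=1795139.8727

X=3089589.577 m, Y=-5285042.627 m, Z=1795139.873 m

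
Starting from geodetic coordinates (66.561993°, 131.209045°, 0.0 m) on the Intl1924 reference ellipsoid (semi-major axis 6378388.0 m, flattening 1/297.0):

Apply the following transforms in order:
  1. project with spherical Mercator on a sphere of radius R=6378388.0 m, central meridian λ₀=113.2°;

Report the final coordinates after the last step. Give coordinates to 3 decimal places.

start: φ=66.561993°, λ=131.209045°, h=0.000 m
→ merc (R=6378388.0, λ₀=113.2°): E=2004836.6127, N=10032774.3190

E=2004836.613 m, N=10032774.319 m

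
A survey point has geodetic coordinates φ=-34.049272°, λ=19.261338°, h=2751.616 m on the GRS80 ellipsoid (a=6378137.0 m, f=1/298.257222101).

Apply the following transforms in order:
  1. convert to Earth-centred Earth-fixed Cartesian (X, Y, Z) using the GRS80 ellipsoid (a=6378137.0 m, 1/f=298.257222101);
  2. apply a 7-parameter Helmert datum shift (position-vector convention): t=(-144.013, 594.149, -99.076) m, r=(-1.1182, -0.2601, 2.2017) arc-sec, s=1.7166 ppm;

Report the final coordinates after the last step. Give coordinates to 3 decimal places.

X=4996077.328 m, Y=1746501.095 m, Z=-3552625.246 m

start: φ=-34.049272°, λ=19.261338°, h=2751.616 m
→ ECEF (a=6378137.000, f=1/298.257222101): X=4996226.9206, Y=1745869.8771, Z=-3552516.9078
→ Helmert 7p (PV): X=4996077.3281, Y=1746501.0947, Z=-3552625.2465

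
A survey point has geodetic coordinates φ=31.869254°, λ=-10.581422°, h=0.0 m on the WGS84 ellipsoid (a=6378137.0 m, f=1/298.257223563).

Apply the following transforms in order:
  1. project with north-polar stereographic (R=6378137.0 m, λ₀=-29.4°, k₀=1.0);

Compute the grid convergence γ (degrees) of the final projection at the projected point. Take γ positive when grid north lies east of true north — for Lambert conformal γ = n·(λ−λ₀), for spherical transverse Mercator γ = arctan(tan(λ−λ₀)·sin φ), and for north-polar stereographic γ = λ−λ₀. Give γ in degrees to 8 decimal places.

start: φ=31.869254°, λ=-10.581422°, h=0.000 m
→ into stereo (λ₀=-29.4°): φ=31.86925400°, λ−λ₀=18.81857800°
convergence γ = 18.81857800°

18.81857800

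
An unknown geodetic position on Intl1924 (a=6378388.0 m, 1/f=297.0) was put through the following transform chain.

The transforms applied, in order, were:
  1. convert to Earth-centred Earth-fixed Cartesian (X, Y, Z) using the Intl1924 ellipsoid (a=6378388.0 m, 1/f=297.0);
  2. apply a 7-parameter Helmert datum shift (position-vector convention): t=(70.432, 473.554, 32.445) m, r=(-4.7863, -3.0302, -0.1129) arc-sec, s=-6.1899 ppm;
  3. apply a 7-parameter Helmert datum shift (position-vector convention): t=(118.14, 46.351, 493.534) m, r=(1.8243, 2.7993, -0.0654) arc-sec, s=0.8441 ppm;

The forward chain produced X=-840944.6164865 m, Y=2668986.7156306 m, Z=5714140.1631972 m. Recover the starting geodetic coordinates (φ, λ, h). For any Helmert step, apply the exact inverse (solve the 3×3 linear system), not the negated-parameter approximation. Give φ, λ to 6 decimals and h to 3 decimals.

φ=64.062618°, λ=107.495915°, h=872.491 m

start: X=-840944.6165, Y=2668986.7156, Z=5714140.1632 m
→ Helmert⁻¹: X=-841140.4344, Y=2668988.3788, Z=5713606.7851
→ Helmert⁻¹: X=-841133.5953, Y=2668398.2984, Z=5713683.9830
→ geod (Bowring, a=6378388.000): φ=64.06261800°, λ=107.49591500°, h=872.4910 m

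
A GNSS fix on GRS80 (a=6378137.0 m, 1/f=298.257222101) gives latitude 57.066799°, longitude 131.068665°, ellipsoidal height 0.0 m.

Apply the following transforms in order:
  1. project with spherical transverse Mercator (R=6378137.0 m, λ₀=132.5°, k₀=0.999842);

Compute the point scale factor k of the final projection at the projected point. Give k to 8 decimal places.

0.99993421

start: φ=57.066799°, λ=131.068665°, h=0.000 m
→ into tm (λ₀=132.5°): φ=57.06679900°, λ−λ₀=-1.43133500°
scale k = 0.99993421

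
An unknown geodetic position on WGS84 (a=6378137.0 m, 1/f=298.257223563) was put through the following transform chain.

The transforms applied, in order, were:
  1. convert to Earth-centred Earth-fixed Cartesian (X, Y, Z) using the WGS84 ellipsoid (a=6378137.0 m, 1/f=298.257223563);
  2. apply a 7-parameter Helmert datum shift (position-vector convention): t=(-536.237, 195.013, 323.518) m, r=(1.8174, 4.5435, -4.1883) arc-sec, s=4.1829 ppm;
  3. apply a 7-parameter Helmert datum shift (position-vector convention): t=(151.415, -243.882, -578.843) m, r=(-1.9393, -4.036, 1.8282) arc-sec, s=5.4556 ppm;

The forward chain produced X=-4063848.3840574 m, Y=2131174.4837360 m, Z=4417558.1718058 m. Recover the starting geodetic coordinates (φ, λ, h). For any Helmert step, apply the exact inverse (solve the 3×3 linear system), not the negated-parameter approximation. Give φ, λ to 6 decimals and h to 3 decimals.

start: X=-4063848.3841, Y=2131174.4837, Z=4417558.1718 m
→ Helmert⁻¹: X=-4063872.2847, Y=2131401.2172, Z=4418212.4689
→ Helmert⁻¹: X=-4063459.6376, Y=2131153.7042, Z=4417762.1859
→ geod (Bowring, a=6378137.000): φ=44.10674700°, λ=152.32443700°, h=1646.7840 m

φ=44.106747°, λ=152.324437°, h=1646.784 m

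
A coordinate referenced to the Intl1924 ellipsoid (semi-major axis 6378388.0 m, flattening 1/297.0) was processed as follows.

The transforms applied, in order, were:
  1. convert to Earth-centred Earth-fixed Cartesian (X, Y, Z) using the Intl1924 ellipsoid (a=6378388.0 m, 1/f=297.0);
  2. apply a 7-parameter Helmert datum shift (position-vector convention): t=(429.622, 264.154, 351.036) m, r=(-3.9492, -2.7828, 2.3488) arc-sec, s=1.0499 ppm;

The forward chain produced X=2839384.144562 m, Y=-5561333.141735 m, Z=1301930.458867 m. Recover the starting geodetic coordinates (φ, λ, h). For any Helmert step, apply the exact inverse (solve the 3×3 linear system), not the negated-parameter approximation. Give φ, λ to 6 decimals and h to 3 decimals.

start: X=2839384.1446, Y=-5561333.1417, Z=1301930.4589 m
→ Helmert⁻¹: X=2838905.7679, Y=-5561648.7017, Z=1301433.2708
→ geod (Bowring, a=6378388.000): φ=11.85043300°, λ=-62.95827000°, h=993.8230 m

φ=11.850433°, λ=-62.958270°, h=993.823 m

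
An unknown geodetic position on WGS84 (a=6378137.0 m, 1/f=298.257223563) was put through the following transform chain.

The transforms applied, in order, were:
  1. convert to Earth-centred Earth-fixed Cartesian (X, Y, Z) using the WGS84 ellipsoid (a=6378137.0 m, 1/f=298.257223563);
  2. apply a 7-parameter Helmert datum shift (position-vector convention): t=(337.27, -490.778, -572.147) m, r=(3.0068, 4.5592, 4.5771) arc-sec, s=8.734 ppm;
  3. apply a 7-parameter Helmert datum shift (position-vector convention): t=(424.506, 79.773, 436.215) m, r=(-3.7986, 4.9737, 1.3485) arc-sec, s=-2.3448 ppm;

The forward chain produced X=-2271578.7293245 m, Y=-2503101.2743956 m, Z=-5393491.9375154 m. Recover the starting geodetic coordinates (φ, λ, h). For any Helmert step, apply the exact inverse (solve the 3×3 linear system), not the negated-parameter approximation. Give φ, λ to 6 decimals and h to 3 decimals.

φ=-58.096628°, λ=-132.236919°, h=2359.415 m

start: X=-2271578.7293, Y=-2503101.2744, Z=-5393491.9375 m
→ Helmert⁻¹: X=-2271894.8596, Y=-2503072.7265, Z=-5394041.6798
→ Helmert⁻¹: X=-2272148.6031, Y=-2502588.2934, Z=-5393436.1681
→ geod (Bowring, a=6378137.000): φ=-58.09662800°, λ=-132.23691900°, h=2359.4150 m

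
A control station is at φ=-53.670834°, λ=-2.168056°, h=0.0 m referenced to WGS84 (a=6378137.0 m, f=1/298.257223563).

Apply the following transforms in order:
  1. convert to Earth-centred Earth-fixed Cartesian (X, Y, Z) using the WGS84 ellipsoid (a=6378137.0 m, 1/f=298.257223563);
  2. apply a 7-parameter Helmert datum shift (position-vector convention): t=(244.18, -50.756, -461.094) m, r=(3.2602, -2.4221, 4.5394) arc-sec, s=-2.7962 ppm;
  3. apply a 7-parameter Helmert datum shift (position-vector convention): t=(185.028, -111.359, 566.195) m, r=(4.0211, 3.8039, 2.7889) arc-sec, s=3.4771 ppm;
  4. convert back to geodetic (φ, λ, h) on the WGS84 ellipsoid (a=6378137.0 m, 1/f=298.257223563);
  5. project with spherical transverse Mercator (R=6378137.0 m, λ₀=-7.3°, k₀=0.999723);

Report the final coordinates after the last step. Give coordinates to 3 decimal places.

E=338407.099 m, N=-5984822.443 m

start: φ=-53.670834°, λ=-2.168056°, h=0.000 m
→ ECEF (a=6378137.000, f=1/298.257223563): X=3784082.1322, Y=-143256.9720, Z=-5115124.2324
→ Helmert 7p (PV): X=3784378.9489, Y=-143143.2001, Z=-5115528.8527
→ Helmert 7p (PV): X=3784484.7310, Y=-143104.1613, Z=-5115053.0265
→ geod (Bowring, a=6378137.000): φ=-53.66758480°, λ=-2.16551539°, h=177.5606 m
→ tm (R=6378137.0, λ₀=-7.3°): E=338407.0988, N=-5984822.4426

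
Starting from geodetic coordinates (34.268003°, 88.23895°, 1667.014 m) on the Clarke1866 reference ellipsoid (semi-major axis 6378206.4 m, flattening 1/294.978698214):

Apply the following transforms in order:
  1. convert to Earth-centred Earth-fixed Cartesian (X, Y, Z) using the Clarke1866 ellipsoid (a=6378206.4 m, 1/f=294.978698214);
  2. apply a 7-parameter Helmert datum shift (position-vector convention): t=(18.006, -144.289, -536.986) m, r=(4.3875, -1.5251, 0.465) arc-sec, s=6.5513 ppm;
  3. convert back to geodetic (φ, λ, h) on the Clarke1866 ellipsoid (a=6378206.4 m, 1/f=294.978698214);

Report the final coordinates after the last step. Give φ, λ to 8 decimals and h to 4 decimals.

φ=34.26596542°, λ=88.23909687°, h=1288.1153 m

start: φ=34.268003°, λ=88.238950°, h=1667.014 m
→ ECEF (a=6378206.400, f=1/294.978698214): X=162201.9870, Y=5275581.3596, Z=3571805.9611
→ Helmert 7p (PV): X=162182.7527, Y=5275396.0211, Z=3571405.7930
→ geod (Bowring, a=6378206.400): φ=34.26596542°, λ=88.23909687°, h=1288.1153 m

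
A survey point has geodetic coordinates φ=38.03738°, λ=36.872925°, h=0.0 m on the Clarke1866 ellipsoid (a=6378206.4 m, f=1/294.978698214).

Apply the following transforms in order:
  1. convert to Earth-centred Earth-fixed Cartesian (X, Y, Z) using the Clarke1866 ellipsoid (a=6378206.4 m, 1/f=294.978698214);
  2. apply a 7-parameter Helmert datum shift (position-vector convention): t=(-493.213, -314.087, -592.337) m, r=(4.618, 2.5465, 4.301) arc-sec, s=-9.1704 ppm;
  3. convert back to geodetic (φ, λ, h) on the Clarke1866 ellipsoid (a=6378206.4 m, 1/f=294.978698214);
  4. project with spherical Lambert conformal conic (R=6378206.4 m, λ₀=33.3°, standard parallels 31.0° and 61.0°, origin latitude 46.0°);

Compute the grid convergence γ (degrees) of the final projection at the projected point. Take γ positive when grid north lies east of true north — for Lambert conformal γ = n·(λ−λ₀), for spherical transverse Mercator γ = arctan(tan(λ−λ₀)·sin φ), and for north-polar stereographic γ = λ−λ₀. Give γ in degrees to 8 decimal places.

start: φ=38.037380°, λ=36.872925°, h=0.000 m
→ ECEF (a=6378206.400, f=1/294.978698214): X=4023840.2714, Y=3018212.4181, Z=3908518.1326
→ Helmert 7p (PV): X=4023295.4768, Y=3017867.0507, Z=3907907.8492
→ geod (Bowring, a=6378206.400): φ=38.03661922°, λ=36.87350164°, h=-882.5156 m
→ into lcc (λ₀=33.3°): φ=38.03661922°, λ−λ₀=3.57350164°
convergence γ = 2.60136221°

2.60136221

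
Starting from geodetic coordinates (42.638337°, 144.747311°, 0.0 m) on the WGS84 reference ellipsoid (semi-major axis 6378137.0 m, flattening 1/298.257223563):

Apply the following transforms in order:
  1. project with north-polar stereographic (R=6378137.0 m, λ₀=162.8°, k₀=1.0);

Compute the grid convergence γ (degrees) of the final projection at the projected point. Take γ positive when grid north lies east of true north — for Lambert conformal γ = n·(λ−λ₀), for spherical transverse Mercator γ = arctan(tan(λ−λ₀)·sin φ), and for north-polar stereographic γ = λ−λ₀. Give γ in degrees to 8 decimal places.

start: φ=42.638337°, λ=144.747311°, h=0.000 m
→ into stereo (λ₀=162.8°): φ=42.63833700°, λ−λ₀=-18.05268900°
convergence γ = -18.05268900°

-18.05268900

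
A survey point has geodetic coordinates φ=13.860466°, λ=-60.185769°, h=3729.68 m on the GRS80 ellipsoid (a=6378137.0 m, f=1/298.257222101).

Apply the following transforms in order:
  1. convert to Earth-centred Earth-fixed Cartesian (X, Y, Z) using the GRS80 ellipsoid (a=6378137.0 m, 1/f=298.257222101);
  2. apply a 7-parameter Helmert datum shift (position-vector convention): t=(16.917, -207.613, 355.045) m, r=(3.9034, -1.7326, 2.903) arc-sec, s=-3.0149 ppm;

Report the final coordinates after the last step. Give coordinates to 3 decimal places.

X=3081267.790 m, Y=-5377153.201 m, Z=1519166.080 m

start: φ=13.860466°, λ=-60.185769°, h=3729.680 m
→ ECEF (a=6378137.000, f=1/298.257222101): X=3081197.2449, Y=-5376976.4203, Z=1518891.4877
→ Helmert 7p (PV): X=3081267.7900, Y=-5377153.2009, Z=1519166.0803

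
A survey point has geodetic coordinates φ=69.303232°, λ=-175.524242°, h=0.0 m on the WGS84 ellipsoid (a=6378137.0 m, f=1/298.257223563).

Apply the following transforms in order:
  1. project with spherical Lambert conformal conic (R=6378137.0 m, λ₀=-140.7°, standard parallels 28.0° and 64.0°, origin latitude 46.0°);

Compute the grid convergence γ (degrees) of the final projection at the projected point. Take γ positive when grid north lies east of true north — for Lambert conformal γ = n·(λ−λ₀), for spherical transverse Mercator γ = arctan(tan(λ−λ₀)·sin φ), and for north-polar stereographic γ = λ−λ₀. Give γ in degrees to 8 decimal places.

-25.49244404

start: φ=69.303232°, λ=-175.524242°, h=0.000 m
→ into lcc (λ₀=-140.7°): φ=69.30323200°, λ−λ₀=-34.82424200°
convergence γ = -25.49244404°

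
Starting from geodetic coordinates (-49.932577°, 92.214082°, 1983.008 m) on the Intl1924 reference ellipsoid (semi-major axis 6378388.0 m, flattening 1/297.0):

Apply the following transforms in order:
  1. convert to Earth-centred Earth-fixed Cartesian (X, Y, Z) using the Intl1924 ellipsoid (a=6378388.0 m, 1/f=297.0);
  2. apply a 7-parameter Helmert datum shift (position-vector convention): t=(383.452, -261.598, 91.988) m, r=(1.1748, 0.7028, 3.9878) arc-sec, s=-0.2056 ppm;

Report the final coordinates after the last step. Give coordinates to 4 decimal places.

X=-158692.0675 m, Y=4111768.6836 m, Z=-4859459.0061 m

start: φ=-49.932577°, λ=92.214082°, h=1983.008 m
→ ECEF (a=6378388.000, f=1/297.0): X=-158979.4953, Y=4112006.5225, Z=-4859575.9552
→ Helmert 7p (PV): X=-158692.0675, Y=4111768.6836, Z=-4859459.0061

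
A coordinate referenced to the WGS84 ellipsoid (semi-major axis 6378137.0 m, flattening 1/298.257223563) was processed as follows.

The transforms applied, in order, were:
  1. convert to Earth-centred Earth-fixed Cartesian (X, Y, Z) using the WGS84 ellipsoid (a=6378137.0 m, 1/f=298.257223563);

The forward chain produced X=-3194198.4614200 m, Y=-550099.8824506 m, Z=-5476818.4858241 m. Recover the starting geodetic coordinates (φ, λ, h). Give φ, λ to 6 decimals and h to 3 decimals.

start: X=-3194198.4614, Y=-550099.8825, Z=-5476818.4858 m
→ geod (Bowring, a=6378137.000): φ=-59.55100400°, λ=-170.22846300°, h=1765.2740 m

φ=-59.551004°, λ=-170.228463°, h=1765.274 m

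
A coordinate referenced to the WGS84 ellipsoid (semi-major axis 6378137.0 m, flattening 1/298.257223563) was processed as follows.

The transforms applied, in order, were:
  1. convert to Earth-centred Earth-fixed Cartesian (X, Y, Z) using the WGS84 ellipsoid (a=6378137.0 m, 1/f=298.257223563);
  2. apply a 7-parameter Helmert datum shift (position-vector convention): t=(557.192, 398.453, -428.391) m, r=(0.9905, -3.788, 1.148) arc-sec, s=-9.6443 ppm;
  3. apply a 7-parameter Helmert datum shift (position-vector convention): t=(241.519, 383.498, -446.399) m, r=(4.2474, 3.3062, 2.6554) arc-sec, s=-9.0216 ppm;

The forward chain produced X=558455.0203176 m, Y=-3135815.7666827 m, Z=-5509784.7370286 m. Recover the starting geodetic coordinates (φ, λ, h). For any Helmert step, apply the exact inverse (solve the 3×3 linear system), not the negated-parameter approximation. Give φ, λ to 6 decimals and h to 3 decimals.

φ=-60.124393°, λ=-79.920437°, h=1776.946 m

start: X=558455.0203, Y=-3135815.7667, Z=-5509784.7370 m
→ Helmert⁻¹: X=558266.4691, Y=-3136348.1931, Z=-5509314.5095
→ Helmert⁻¹: X=557596.0273, Y=-3136806.4559, Z=-5508934.4253
→ geod (Bowring, a=6378137.000): φ=-60.12439300°, λ=-79.92043700°, h=1776.9460 m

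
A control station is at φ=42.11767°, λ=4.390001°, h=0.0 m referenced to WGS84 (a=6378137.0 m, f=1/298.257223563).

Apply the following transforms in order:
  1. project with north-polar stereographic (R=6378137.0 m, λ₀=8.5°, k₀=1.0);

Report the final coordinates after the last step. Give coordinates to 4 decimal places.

start: φ=42.117670°, λ=4.390001°, h=0.000 m
→ stereo (R=6378137.0, λ₀=8.5°): E=-405931.0113, N=-5649205.1420

E=-405931.0113 m, N=-5649205.1420 m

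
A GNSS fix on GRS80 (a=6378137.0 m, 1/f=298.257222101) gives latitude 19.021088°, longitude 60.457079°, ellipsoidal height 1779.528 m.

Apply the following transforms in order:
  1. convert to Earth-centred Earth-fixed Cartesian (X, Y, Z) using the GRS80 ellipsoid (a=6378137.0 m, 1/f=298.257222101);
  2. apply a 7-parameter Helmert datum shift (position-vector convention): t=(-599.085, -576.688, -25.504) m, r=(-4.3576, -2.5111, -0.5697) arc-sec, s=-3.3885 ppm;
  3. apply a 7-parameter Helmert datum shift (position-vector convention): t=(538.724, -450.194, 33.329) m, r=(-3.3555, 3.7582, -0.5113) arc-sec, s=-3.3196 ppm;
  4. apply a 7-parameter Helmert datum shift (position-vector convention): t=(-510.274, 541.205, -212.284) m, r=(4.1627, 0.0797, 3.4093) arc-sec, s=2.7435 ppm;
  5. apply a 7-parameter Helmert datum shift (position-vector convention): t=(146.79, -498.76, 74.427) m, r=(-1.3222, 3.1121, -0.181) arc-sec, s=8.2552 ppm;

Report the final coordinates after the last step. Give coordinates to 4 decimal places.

start: φ=19.021088°, λ=60.457079°, h=1779.528 m
→ ECEF (a=6378137.000, f=1/298.257222101): X=2975073.9326, Y=5249246.4292, Z=2066136.4023
→ Helmert 7p (PV): X=2974454.1115, Y=5248687.3866, Z=2066029.2196
→ Helmert 7p (PV): X=2975033.6156, Y=5248246.0057, Z=2065916.1101
→ Helmert 7p (PV): X=2974445.5547, Y=5248809.0900, Z=2065814.2613
→ Helmert 7p (PV): X=2974652.6743, Y=5248364.2922, Z=2065827.2173

X=2974652.6743 m, Y=5248364.2922 m, Z=2065827.2173 m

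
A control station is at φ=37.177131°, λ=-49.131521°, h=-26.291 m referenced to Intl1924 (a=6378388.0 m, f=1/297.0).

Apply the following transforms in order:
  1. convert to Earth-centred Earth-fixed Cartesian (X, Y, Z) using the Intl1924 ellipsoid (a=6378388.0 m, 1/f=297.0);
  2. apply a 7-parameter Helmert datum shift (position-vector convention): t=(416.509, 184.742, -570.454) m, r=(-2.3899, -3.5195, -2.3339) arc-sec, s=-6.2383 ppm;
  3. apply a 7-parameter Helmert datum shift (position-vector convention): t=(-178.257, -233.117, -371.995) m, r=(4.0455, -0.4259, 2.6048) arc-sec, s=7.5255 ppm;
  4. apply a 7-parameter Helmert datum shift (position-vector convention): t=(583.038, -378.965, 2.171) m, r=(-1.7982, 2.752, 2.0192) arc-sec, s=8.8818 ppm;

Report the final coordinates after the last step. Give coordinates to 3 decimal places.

X=3330305.852 m, Y=-3848301.635 m, Z=3832240.571 m

start: φ=37.177131°, λ=-49.131521°, h=-26.291 m
→ ECEF (a=6378388.000, f=1/297.0): X=3329430.1686, Y=-3847874.7905, Z=3833119.9561
→ Helmert 7p (PV): X=3329716.9648, Y=-3847659.3044, Z=3832626.9831
→ Helmert 7p (PV): X=3329604.4421, Y=-3847954.4980, Z=3832215.2406
→ Helmert 7p (PV): X=3330305.8524, Y=-3848301.6355, Z=3832240.5708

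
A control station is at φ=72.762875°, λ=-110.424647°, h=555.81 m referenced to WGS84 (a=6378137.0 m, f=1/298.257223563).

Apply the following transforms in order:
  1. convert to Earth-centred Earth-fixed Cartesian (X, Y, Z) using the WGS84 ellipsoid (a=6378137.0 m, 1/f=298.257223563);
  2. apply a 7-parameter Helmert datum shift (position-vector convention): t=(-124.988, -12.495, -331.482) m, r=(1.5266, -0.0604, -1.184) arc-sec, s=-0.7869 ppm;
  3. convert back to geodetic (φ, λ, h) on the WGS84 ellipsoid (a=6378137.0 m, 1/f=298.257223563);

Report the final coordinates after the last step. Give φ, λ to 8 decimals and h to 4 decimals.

φ=72.76112034°, λ=-110.42796015°, h=250.5255 m

start: φ=72.762875°, λ=-110.424647°, h=555.810 m
→ ECEF (a=6378137.000, f=1/298.257223563): X=-661648.6062, Y=-1776779.6710, Z=6069983.8610
→ Helmert 7p (PV): X=-661785.0501, Y=-1776831.8948, Z=6069634.2586
→ geod (Bowring, a=6378137.000): φ=72.76112034°, λ=-110.42796015°, h=250.5255 m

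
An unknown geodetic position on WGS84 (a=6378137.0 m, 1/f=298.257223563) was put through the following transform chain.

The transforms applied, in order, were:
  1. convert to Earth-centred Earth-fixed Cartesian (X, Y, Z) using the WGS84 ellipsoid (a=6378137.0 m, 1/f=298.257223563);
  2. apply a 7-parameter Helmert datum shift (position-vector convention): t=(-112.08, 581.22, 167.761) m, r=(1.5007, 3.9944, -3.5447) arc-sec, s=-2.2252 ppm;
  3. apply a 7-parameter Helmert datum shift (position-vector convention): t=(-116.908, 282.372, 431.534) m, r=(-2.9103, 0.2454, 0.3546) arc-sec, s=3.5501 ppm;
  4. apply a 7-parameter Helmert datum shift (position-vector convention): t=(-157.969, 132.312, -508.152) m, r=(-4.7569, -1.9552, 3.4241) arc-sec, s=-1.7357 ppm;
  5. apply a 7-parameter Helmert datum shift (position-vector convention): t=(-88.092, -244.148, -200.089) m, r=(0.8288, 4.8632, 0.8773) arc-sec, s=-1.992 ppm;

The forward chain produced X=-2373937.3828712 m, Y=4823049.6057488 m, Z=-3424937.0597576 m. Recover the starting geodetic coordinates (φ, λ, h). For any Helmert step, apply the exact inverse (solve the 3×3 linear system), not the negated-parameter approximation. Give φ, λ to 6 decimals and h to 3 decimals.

start: X=-2373937.3829, Y=4823049.6057, Z=-3424937.0598 m
→ Helmert⁻¹: X=-2373752.7563, Y=4823299.6966, Z=-3424819.1406
→ Helmert⁻¹: X=-2373551.2961, Y=4823294.1272, Z=-3424183.1978
→ Helmert⁻¹: X=-2373413.5964, Y=4823047.0320, Z=-3424537.3469
→ Helmert⁻¹: X=-2373323.3490, Y=4822410.8395, Z=-3424793.7748
→ geod (Bowring, a=6378137.000): φ=-32.67976600°, λ=116.20385500°, h=1248.2250 m

φ=-32.679766°, λ=116.203855°, h=1248.225 m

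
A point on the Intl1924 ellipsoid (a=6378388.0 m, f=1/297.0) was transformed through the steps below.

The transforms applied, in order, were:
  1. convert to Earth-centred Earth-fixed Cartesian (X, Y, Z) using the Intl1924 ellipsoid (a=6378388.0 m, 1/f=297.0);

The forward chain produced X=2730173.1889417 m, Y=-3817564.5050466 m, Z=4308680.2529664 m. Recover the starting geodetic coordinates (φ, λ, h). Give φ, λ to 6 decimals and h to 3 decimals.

φ=42.745595°, λ=-54.429129°, h=2675.089 m

start: X=2730173.1889, Y=-3817564.5050, Z=4308680.2530 m
→ geod (Bowring, a=6378388.000): φ=42.74559500°, λ=-54.42912900°, h=2675.0890 m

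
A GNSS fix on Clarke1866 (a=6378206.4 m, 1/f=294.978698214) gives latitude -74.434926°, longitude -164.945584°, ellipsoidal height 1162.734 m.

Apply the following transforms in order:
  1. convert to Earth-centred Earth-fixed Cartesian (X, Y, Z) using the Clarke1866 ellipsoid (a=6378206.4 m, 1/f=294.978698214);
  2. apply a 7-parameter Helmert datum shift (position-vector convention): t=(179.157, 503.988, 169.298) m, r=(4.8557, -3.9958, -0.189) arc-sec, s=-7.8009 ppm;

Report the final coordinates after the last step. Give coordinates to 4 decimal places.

start: φ=-74.434926°, λ=-164.945584°, h=1162.734 m
→ ECEF (a=6378206.400, f=1/294.978698214): X=-1658258.8487, Y=-446017.5352, Z=-6123082.7547
→ Helmert 7p (PV): X=-1657948.5479, Y=-445364.4054, Z=-6122908.3147

X=-1657948.5479 m, Y=-445364.4054 m, Z=-6122908.3147 m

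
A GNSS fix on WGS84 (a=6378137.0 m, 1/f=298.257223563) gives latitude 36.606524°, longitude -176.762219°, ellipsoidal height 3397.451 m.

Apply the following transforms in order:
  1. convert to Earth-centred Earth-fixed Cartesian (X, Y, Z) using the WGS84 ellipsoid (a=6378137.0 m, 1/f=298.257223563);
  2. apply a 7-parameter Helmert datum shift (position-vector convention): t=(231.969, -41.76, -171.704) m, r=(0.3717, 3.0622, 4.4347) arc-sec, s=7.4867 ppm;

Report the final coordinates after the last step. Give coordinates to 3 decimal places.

X=-5120436.001 m, Y=-289839.255 m, Z=3784388.396 m

start: φ=36.606524°, λ=-176.762219°, h=3397.451 m
→ ECEF (a=6378137.000, f=1/298.257223563): X=-5120692.0456, Y=-289678.4108, Z=3784456.2670
→ Helmert 7p (PV): X=-5120436.0012, Y=-289839.2552, Z=3784388.3962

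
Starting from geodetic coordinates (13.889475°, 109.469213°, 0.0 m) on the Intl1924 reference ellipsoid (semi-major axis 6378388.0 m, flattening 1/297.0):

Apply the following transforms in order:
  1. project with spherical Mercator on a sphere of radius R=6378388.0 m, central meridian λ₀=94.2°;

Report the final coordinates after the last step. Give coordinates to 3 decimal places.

start: φ=13.889475°, λ=109.469213°, h=0.000 m
→ merc (R=6378388.0, λ₀=94.2°): E=1699827.9070, N=1561600.7961

E=1699827.907 m, N=1561600.796 m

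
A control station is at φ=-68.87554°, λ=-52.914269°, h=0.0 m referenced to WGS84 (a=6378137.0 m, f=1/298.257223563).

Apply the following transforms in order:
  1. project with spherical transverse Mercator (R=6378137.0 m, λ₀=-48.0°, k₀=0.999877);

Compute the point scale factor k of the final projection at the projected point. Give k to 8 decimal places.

start: φ=-68.875540°, λ=-52.914269°, h=0.000 m
→ into tm (λ₀=-48.0°): φ=-68.87554000°, λ−λ₀=-4.91426900°
scale k = 1.00035386

1.00035386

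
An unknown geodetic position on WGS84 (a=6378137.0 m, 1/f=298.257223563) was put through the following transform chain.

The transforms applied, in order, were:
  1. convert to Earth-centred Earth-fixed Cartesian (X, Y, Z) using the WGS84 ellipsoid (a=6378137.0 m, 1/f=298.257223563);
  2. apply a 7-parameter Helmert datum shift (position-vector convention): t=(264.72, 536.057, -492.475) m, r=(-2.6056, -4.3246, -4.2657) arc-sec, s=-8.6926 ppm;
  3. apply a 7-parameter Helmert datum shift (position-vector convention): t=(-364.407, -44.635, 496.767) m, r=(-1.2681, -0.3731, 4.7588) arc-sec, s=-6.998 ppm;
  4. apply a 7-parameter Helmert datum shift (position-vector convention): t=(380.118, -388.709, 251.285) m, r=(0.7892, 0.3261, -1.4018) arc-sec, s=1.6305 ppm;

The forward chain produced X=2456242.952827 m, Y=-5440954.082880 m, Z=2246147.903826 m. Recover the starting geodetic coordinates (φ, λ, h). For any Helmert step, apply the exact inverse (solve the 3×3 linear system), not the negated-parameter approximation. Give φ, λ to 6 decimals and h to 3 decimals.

φ=20.743003°, λ=-65.706189°, h=2772.305 m

start: X=2456242.9528, Y=-5440954.0829, Z=2246147.9038 m
→ Helmert⁻¹: X=2455892.2543, Y=-5440531.2193, Z=2245917.6559
→ Helmert⁻¹: X=2456152.3902, Y=-5440595.1283, Z=2245398.7113
→ Helmert⁻¹: X=2456068.6311, Y=-5441156.0596, Z=2245790.4802
→ geod (Bowring, a=6378137.000): φ=20.74300300°, λ=-65.70618900°, h=2772.3050 m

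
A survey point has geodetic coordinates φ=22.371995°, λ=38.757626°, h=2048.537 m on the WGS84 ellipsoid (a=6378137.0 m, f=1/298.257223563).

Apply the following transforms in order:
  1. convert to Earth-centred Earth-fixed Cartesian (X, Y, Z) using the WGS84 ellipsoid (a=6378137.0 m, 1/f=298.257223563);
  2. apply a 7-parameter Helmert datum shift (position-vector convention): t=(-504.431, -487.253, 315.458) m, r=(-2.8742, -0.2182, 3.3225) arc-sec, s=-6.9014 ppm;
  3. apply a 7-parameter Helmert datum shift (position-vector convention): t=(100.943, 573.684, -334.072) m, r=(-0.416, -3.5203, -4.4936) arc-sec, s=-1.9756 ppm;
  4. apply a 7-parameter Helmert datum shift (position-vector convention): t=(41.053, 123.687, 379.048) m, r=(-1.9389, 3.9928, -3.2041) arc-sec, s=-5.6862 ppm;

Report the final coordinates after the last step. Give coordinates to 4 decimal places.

X=4602681.7039 m, Y=3695449.2793 m, Z=2413560.7758 m

start: φ=22.371995°, λ=38.757626°, h=2048.537 m
→ ECEF (a=6378137.000, f=1/298.257223563): X=4603029.8234, Y=3695329.4124, Z=2413334.8449
→ Helmert 7p (PV): X=4602431.5484, Y=3694924.4296, Z=2413587.0246
→ Helmert 7p (PV): X=4602562.7024, Y=3695395.4152, Z=2413319.2814
→ Helmert 7p (PV): X=4602681.7039, Y=3695449.2793, Z=2413560.7758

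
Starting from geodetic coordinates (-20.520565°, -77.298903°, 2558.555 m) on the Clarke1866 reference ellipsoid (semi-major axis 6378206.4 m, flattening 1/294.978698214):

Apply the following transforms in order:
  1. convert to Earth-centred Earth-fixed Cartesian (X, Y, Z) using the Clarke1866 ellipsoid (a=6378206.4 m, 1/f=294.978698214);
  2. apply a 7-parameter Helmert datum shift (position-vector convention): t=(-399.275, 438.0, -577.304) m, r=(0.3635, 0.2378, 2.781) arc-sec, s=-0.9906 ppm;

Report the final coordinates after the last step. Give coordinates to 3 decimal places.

start: φ=-20.520565°, λ=-77.298903°, h=2558.555 m
→ ECEF (a=6378206.400, f=1/294.978698214): X=1314433.2589, Y=-5832079.7039, Z=-2222526.5033
→ Helmert 7p (PV): X=1314108.7514, Y=-5831614.2878, Z=-2223113.3989

X=1314108.751 m, Y=-5831614.288 m, Z=-2223113.399 m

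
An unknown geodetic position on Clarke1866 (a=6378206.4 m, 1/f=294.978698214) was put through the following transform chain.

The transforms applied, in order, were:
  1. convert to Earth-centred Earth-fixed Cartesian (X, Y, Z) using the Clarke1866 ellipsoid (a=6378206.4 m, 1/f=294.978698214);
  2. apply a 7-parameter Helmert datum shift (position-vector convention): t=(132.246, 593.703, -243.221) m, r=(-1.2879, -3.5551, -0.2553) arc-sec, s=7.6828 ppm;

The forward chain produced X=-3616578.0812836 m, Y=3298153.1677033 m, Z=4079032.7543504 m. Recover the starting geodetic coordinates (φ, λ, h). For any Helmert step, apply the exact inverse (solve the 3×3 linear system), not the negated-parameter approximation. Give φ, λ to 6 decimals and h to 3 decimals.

φ=40.002577°, λ=137.642536°, h=2054.428 m

start: X=-3616578.0813, Y=3298153.1677, Z=4079032.7544 m
→ Helmert⁻¹: X=-3616616.3127, Y=3297504.1830, Z=4079327.5593
→ geod (Bowring, a=6378206.400): φ=40.00257700°, λ=137.64253600°, h=2054.4280 m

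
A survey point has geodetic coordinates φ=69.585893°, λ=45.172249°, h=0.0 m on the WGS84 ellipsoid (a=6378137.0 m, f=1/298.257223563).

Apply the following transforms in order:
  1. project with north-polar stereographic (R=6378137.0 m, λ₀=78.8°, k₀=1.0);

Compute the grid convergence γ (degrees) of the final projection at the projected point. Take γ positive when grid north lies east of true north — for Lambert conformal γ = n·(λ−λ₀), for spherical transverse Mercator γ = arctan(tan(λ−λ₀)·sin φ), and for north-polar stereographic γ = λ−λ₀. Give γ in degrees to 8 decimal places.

-33.62775100

start: φ=69.585893°, λ=45.172249°, h=0.000 m
→ into stereo (λ₀=78.8°): φ=69.58589300°, λ−λ₀=-33.62775100°
convergence γ = -33.62775100°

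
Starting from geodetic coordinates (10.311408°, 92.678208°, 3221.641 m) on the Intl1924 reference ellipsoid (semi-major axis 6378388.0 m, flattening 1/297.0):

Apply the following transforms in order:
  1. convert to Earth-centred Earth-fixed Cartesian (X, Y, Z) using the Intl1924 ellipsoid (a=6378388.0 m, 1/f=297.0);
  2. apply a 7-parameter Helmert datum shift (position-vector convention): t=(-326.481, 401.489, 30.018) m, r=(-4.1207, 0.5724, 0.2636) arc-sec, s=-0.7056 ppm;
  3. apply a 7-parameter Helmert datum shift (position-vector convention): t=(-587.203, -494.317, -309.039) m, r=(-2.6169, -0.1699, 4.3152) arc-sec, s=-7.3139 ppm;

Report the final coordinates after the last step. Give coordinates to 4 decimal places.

X=-294454.4531 m, Y=6272247.6276 m, Z=1134250.3787 m

start: φ=10.311408°, λ=92.678208°, h=3221.641 m
→ ECEF (a=6378388.000, f=1/297.0): X=-293406.0932, Y=6272360.2151, Z=1134742.8168
→ Helmert 7p (PV): X=-293737.2341, Y=6272779.5729, Z=1134647.5410
→ Helmert 7p (PV): X=-294454.4531, Y=6272247.6276, Z=1134250.3787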